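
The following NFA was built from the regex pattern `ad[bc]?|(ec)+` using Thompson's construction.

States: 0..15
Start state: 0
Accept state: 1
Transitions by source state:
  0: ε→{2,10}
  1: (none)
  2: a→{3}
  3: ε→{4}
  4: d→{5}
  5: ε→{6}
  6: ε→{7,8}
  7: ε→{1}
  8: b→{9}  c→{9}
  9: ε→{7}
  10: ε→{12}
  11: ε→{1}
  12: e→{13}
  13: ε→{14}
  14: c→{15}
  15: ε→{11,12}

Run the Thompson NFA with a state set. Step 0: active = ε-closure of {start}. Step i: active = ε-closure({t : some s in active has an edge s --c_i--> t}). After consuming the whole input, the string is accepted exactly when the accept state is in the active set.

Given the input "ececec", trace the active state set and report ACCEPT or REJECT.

S₀ = ε-closure({0}) = {0,2,10,12}
'e' @ 1: {13,14}
'c' @ 2: {1,11,12,15}  (accept∈set)
'e' @ 3: {13,14}
'c' @ 4: {1,11,12,15}  (accept∈set)
'e' @ 5: {13,14}
'c' @ 6: {1,11,12,15}  (accept∈set)
after full input: {1,11,12,15}  (accept=1 in)

Answer: ACCEPT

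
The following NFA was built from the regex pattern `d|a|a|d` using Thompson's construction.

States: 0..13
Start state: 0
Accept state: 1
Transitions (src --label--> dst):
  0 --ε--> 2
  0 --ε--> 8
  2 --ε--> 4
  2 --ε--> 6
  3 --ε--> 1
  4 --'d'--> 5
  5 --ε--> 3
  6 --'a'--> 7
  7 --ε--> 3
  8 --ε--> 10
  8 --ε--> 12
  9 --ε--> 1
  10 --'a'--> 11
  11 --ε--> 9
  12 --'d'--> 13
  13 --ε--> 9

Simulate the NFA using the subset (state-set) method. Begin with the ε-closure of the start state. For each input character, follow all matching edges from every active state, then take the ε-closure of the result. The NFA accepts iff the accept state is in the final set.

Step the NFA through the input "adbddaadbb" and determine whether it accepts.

Answer: REJECT

Derivation:
start: ε-closure({0}) = {0,2,4,6,8,10,12}
'a' @ 1: {1,3,7,9,11}  (accept∈set)
'd' @ 2: {}  — state set empty
rest 'bddaadbb' ignored (set empty)
final: {}; accept 1 not in set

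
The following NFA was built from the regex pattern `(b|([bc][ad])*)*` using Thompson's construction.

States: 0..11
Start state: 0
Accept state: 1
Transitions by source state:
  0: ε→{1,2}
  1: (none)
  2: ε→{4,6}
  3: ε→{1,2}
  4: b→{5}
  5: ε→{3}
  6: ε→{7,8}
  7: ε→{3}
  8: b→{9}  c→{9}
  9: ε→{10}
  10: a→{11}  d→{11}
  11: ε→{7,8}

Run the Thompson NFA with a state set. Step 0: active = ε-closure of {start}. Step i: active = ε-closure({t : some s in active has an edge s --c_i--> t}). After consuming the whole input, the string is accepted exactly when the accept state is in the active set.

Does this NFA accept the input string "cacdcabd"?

Answer: ACCEPT

Steps:
start: ε-closure({0}) = {0,1,2,3,4,6,7,8}
'c' @ 1: {9,10}
'a' @ 2: {1,2,3,4,6,7,8,11}  [accepting]
'c' @ 3: {9,10}
'd' @ 4: {1,2,3,4,6,7,8,11}  [accepting]
'c' @ 5: {9,10}
'a' @ 6: {1,2,3,4,6,7,8,11}  [accepting]
'b' @ 7: {1,2,3,4,5,6,7,8,9,10}  [accepting]
'd' @ 8: {1,2,3,4,6,7,8,11}  [accepting]
final: {1,2,3,4,6,7,8,11}; accept 1 in set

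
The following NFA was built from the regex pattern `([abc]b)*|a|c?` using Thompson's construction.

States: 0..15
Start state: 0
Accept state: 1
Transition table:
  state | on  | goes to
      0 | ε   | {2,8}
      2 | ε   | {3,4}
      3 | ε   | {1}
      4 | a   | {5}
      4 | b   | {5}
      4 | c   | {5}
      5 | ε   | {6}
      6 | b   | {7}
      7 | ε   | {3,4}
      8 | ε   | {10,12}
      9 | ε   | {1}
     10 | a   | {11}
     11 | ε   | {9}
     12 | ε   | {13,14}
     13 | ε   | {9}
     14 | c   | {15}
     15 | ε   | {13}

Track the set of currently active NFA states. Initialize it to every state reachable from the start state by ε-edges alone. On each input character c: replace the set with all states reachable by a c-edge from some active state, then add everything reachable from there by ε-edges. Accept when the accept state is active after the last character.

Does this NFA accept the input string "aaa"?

Answer: REJECT

Steps:
start: ε-closure({0}) = {0,1,2,3,4,8,9,10,12,13,14}
'a' @ 1: {1,5,6,9,11}  ✓accept
'a' @ 2: {}  — dead — no transitions
rest 'a' ignored (set empty)
final: {}; accept 1 not in set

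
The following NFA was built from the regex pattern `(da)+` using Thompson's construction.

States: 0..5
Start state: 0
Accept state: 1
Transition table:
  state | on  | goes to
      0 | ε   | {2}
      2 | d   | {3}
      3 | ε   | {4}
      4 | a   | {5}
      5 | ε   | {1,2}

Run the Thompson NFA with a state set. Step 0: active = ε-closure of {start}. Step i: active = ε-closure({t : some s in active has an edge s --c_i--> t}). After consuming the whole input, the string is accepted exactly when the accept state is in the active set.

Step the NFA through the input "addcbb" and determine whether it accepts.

Answer: REJECT

Steps:
start: ε-closure({0}) = {0,2}
'a' @ 1: {}  — dead — no transitions
rest 'ddcbb' ignored (set empty)
end set {} — state 1 not in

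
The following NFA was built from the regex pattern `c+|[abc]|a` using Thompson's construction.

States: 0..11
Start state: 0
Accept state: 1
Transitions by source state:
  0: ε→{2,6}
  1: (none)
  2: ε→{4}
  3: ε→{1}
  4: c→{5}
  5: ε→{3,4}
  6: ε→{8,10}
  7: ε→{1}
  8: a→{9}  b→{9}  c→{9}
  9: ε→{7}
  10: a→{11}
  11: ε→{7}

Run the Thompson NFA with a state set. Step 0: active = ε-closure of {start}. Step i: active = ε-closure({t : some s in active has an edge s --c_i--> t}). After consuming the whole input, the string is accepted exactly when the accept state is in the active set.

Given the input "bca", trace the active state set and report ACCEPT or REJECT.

Answer: REJECT

Derivation:
S₀ = ε-closure({0}) = {0,2,4,6,8,10}
'b' @ 1: {1,7,9}  ✓accept
'c' @ 2: {}  — dead — no transitions
rest 'a' ignored (set empty)
end set {} — state 1 not in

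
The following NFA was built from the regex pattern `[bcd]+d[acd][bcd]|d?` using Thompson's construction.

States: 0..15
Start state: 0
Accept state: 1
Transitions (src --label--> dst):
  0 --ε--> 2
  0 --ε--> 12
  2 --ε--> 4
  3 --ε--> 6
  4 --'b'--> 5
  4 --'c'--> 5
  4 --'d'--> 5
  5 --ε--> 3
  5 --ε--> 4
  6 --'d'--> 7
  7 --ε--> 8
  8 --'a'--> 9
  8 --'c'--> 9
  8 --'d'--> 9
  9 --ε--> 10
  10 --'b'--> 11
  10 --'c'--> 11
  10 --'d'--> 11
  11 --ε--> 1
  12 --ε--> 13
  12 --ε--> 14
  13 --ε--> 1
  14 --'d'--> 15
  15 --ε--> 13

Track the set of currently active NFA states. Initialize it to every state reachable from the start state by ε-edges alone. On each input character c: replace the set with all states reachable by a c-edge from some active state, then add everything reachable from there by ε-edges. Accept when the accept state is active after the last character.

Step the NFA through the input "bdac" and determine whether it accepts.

Answer: ACCEPT

Trace:
initial (ε-close {0}): {0,1,2,4,12,13,14}
'b' @ 1: {3,4,5,6}
'd' @ 2: {3,4,5,6,7,8}
'a' @ 3: {9,10}
'c' @ 4: {1,11}  ✓accept
end set {1,11} — state 1 in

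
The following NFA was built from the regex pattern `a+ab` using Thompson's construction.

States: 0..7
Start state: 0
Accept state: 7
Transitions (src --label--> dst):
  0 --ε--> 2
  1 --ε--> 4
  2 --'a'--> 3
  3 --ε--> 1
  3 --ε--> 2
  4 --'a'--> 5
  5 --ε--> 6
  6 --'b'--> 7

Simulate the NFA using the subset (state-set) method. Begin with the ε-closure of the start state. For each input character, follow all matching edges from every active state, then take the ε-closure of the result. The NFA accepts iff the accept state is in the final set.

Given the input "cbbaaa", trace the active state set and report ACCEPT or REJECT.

initial (ε-close {0}): {0,2}
'c' @ 1: {}  — dead — no transitions
rest 'bbaaa' ignored (set empty)
end set {} — state 7 not in

Answer: REJECT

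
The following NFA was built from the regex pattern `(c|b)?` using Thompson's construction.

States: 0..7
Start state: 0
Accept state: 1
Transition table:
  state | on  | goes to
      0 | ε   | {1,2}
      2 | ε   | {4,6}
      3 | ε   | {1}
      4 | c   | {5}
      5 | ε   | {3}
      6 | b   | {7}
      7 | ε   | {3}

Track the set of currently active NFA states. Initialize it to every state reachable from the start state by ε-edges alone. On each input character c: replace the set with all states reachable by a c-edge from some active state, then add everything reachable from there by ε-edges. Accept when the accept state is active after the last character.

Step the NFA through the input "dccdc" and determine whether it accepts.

Answer: REJECT

Trace:
start: ε-closure({0}) = {0,1,2,4,6}
'd' @ 1: {}  — dead — no transitions
rest 'ccdc' ignored (set empty)
end set {} — state 1 not in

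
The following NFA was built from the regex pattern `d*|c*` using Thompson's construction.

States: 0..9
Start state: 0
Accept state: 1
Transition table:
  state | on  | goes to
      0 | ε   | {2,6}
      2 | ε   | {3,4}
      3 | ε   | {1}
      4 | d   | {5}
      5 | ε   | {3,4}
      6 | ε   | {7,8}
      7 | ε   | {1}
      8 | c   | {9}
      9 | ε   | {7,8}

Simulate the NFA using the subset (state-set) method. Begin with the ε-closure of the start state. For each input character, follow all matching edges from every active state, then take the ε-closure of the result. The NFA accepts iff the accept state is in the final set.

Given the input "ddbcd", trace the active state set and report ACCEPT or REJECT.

Answer: REJECT

Derivation:
initial (ε-close {0}): {0,1,2,3,4,6,7,8}
'd' @ 1: {1,3,4,5}  ✓accept
'd' @ 2: {1,3,4,5}  ✓accept
'b' @ 3: {}  — state set empty
rest 'cd' ignored (set empty)
after full input: {}  (accept=1 not in)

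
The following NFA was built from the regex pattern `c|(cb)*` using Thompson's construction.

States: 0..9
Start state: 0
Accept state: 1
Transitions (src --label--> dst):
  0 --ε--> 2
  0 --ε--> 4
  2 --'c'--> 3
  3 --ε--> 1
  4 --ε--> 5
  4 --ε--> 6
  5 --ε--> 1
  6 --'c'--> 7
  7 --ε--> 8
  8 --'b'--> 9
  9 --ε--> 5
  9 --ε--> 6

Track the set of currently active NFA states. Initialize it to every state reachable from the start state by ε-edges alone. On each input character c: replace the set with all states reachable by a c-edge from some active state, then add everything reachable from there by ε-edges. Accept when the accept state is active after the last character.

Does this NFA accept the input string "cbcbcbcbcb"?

Answer: ACCEPT

Steps:
start: ε-closure({0}) = {0,1,2,4,5,6}
'c' @ 1: {1,3,7,8}  ✓accept
'b' @ 2: {1,5,6,9}  ✓accept
'c' @ 3: {7,8}
'b' @ 4: {1,5,6,9}  ✓accept
'c' @ 5: {7,8}
'b' @ 6: {1,5,6,9}  ✓accept
'c' @ 7: {7,8}
'b' @ 8: {1,5,6,9}  ✓accept
'c' @ 9: {7,8}
'b' @ 10: {1,5,6,9}  ✓accept
end set {1,5,6,9} — state 1 in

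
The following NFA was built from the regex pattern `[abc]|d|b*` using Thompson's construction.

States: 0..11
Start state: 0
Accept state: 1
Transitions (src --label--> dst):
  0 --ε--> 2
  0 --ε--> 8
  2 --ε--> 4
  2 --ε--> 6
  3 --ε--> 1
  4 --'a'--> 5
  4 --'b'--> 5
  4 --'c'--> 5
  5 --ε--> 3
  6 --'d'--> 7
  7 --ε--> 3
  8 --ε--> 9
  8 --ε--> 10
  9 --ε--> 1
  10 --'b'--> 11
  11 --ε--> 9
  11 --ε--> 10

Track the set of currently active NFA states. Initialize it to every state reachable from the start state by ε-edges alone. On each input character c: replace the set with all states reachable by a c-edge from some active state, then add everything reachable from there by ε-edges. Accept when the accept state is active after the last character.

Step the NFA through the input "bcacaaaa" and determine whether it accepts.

Answer: REJECT

Steps:
start: ε-closure({0}) = {0,1,2,4,6,8,9,10}
'b' @ 1: {1,3,5,9,10,11}  (accept∈set)
'c' @ 2: {}  — dead — no transitions
rest 'acaaaa' ignored (set empty)
after full input: {}  (accept=1 not in)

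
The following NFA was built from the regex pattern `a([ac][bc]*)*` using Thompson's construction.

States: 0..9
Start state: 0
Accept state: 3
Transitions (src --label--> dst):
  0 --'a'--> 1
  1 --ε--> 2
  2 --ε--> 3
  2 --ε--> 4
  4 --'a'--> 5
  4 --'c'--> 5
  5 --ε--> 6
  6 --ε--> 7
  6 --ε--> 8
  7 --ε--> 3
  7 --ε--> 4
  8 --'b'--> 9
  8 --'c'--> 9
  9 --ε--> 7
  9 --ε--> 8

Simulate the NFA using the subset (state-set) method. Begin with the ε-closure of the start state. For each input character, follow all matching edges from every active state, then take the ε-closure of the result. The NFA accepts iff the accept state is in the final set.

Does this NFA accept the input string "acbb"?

Answer: ACCEPT

Trace:
initial (ε-close {0}): {0}
'a' @ 1: {1,2,3,4}  ✓accept
'c' @ 2: {3,4,5,6,7,8}  ✓accept
'b' @ 3: {3,4,7,8,9}  ✓accept
'b' @ 4: {3,4,7,8,9}  ✓accept
after full input: {3,4,7,8,9}  (accept=3 in)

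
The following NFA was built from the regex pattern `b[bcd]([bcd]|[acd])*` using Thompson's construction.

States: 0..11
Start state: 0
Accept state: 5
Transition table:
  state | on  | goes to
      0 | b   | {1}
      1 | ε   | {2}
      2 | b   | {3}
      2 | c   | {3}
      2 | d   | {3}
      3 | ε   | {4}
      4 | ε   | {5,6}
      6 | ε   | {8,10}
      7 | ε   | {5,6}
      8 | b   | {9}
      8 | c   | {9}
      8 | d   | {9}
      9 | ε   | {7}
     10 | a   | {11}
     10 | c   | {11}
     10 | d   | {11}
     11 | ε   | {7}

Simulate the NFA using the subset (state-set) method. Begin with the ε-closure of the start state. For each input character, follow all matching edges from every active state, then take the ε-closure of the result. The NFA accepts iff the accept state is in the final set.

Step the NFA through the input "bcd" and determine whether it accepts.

initial (ε-close {0}): {0}
'b' @ 1: {1,2}
'c' @ 2: {3,4,5,6,8,10}  [accepting]
'd' @ 3: {5,6,7,8,9,10,11}  [accepting]
after full input: {5,6,7,8,9,10,11}  (accept=5 in)

Answer: ACCEPT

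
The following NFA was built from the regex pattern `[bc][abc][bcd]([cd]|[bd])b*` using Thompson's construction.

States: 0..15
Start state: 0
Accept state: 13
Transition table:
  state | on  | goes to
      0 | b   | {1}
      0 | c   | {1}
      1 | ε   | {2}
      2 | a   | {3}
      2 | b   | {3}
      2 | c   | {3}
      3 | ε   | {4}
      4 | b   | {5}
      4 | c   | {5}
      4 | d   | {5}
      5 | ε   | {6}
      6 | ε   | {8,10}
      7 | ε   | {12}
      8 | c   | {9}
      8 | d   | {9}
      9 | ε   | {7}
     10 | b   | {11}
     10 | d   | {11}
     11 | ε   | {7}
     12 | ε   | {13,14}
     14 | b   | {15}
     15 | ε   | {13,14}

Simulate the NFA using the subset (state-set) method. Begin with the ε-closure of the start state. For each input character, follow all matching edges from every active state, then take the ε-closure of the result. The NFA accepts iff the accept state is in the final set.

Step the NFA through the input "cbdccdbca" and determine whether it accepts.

initial (ε-close {0}): {0}
'c' @ 1: {1,2}
'b' @ 2: {3,4}
'd' @ 3: {5,6,8,10}
'c' @ 4: {7,9,12,13,14}  ✓accept
'c' @ 5: {}  — state set empty
rest 'dbca' ignored (set empty)
final: {}; accept 13 not in set

Answer: REJECT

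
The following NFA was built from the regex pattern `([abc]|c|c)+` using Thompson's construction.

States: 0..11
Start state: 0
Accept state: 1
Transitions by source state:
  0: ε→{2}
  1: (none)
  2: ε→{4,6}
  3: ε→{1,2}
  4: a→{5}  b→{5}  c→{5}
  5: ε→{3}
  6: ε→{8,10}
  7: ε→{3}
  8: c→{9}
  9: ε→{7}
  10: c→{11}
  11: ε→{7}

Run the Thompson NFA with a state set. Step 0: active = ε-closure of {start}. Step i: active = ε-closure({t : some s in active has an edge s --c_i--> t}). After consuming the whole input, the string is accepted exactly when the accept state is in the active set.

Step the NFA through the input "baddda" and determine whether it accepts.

S₀ = ε-closure({0}) = {0,2,4,6,8,10}
'b' @ 1: {1,2,3,4,5,6,8,10}  (accept∈set)
'a' @ 2: {1,2,3,4,5,6,8,10}  (accept∈set)
'd' @ 3: {}  — no active states
rest 'dda' ignored (set empty)
final: {}; accept 1 not in set

Answer: REJECT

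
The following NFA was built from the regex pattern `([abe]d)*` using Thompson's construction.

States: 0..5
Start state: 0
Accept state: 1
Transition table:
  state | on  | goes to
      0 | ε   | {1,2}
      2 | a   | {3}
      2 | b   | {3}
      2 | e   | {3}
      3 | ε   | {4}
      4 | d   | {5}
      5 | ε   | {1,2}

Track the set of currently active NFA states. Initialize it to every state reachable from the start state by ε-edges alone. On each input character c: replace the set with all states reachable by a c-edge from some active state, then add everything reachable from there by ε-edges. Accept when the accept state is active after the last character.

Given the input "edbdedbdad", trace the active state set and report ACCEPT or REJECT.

initial (ε-close {0}): {0,1,2}
'e' @ 1: {3,4}
'd' @ 2: {1,2,5}  (accept∈set)
'b' @ 3: {3,4}
'd' @ 4: {1,2,5}  (accept∈set)
'e' @ 5: {3,4}
'd' @ 6: {1,2,5}  (accept∈set)
'b' @ 7: {3,4}
'd' @ 8: {1,2,5}  (accept∈set)
'a' @ 9: {3,4}
'd' @ 10: {1,2,5}  (accept∈set)
end set {1,2,5} — state 1 in

Answer: ACCEPT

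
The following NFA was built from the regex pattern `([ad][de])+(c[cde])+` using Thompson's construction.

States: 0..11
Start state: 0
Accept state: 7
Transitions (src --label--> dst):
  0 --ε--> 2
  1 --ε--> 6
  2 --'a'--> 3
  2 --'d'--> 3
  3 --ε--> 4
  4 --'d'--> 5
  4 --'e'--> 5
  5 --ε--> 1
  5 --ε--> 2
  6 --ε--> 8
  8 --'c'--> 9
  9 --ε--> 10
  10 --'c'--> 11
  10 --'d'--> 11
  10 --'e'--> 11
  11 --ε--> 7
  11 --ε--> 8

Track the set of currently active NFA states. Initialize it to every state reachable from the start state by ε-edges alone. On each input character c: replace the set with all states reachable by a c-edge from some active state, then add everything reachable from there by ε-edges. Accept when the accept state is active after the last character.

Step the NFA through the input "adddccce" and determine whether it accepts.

start: ε-closure({0}) = {0,2}
'a' @ 1: {3,4}
'd' @ 2: {1,2,5,6,8}
'd' @ 3: {3,4}
'd' @ 4: {1,2,5,6,8}
'c' @ 5: {9,10}
'c' @ 6: {7,8,11}  ✓accept
'c' @ 7: {9,10}
'e' @ 8: {7,8,11}  ✓accept
after full input: {7,8,11}  (accept=7 in)

Answer: ACCEPT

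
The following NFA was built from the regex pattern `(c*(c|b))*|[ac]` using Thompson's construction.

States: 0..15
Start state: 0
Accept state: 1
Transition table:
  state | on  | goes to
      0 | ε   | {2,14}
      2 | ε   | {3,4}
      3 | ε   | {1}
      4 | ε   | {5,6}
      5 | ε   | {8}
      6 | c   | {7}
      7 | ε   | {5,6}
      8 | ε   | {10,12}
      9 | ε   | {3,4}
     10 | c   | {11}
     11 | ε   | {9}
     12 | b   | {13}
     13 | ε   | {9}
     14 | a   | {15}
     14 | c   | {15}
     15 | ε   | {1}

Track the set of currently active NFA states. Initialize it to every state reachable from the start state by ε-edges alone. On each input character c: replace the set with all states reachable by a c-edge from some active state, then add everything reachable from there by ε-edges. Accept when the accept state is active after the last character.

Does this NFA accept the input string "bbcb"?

Answer: ACCEPT

Trace:
start: ε-closure({0}) = {0,1,2,3,4,5,6,8,10,12,14}
'b' @ 1: {1,3,4,5,6,8,9,10,12,13}  (accept∈set)
'b' @ 2: {1,3,4,5,6,8,9,10,12,13}  (accept∈set)
'c' @ 3: {1,3,4,5,6,7,8,9,10,11,12}  (accept∈set)
'b' @ 4: {1,3,4,5,6,8,9,10,12,13}  (accept∈set)
end set {1,3,4,5,6,8,9,10,12,13} — state 1 in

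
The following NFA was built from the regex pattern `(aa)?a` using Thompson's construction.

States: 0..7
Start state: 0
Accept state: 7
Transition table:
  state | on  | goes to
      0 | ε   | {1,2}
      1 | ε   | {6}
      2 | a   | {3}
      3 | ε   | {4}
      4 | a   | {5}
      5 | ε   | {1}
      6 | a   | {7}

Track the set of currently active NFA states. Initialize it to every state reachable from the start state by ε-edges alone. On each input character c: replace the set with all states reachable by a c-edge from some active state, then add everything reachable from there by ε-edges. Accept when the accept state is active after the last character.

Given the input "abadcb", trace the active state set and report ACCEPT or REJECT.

Answer: REJECT

Derivation:
start: ε-closure({0}) = {0,1,2,6}
'a' @ 1: {3,4,7}  ✓accept
'b' @ 2: {}  — dead — no transitions
rest 'adcb' ignored (set empty)
end set {} — state 7 not in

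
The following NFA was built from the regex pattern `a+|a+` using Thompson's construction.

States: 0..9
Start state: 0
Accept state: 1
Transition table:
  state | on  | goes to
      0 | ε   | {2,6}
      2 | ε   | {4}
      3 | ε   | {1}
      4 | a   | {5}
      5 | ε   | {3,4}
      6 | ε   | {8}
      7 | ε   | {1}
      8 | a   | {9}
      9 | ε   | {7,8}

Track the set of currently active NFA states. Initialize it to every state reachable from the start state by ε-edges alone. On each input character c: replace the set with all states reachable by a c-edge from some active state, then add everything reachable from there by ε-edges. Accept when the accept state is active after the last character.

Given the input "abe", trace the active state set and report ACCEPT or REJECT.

Answer: REJECT

Trace:
start: ε-closure({0}) = {0,2,4,6,8}
'a' @ 1: {1,3,4,5,7,8,9}  [accepting]
'b' @ 2: {}  — dead — no transitions
rest 'e' ignored (set empty)
after full input: {}  (accept=1 not in)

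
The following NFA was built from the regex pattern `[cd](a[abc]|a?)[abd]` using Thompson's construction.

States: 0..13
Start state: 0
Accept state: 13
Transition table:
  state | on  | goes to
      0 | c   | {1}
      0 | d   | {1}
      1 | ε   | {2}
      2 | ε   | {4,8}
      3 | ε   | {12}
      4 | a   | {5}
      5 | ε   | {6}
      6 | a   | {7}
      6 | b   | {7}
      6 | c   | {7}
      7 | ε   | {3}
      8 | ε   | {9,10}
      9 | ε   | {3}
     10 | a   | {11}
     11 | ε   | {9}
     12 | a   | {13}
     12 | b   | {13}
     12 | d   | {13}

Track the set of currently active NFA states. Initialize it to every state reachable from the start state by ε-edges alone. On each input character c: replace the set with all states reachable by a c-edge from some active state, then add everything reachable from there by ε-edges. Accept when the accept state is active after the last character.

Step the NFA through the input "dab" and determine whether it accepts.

Answer: ACCEPT

Steps:
S₀ = ε-closure({0}) = {0}
'd' @ 1: {1,2,3,4,8,9,10,12}
'a' @ 2: {3,5,6,9,11,12,13}  (accept∈set)
'b' @ 3: {3,7,12,13}  (accept∈set)
final: {3,7,12,13}; accept 13 in set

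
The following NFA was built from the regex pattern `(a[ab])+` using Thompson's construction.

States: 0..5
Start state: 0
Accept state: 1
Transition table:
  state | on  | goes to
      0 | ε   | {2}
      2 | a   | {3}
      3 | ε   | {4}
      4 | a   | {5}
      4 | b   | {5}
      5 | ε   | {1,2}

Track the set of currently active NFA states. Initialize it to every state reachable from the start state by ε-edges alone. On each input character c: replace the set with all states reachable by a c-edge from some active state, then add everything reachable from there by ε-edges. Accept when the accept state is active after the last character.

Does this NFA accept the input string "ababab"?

start: ε-closure({0}) = {0,2}
'a' @ 1: {3,4}
'b' @ 2: {1,2,5}  [accepting]
'a' @ 3: {3,4}
'b' @ 4: {1,2,5}  [accepting]
'a' @ 5: {3,4}
'b' @ 6: {1,2,5}  [accepting]
final: {1,2,5}; accept 1 in set

Answer: ACCEPT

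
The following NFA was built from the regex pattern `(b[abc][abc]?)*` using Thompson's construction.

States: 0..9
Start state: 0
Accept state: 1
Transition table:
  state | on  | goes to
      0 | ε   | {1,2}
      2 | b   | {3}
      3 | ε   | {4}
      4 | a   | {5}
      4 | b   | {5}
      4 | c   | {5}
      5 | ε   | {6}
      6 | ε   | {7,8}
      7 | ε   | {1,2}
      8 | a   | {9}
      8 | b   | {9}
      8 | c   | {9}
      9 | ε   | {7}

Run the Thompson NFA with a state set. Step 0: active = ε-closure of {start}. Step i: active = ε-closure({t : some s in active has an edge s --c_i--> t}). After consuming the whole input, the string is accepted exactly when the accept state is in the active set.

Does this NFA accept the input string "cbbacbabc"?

Answer: REJECT

Derivation:
S₀ = ε-closure({0}) = {0,1,2}
'c' @ 1: {}  — dead — no transitions
rest 'bbacbabc' ignored (set empty)
end set {} — state 1 not in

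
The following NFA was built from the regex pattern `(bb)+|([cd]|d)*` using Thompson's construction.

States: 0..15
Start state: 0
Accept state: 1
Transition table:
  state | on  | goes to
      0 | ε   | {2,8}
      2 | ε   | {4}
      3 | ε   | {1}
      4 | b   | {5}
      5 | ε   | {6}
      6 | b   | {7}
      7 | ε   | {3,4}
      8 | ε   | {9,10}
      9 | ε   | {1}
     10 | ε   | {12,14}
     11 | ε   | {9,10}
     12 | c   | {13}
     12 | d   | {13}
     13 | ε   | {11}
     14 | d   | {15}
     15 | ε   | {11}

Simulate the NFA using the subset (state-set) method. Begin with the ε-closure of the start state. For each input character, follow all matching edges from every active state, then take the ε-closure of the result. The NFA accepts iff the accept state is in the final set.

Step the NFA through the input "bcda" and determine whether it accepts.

Answer: REJECT

Steps:
start: ε-closure({0}) = {0,1,2,4,8,9,10,12,14}
'b' @ 1: {5,6}
'c' @ 2: {}  — no active states
rest 'da' ignored (set empty)
end set {} — state 1 not in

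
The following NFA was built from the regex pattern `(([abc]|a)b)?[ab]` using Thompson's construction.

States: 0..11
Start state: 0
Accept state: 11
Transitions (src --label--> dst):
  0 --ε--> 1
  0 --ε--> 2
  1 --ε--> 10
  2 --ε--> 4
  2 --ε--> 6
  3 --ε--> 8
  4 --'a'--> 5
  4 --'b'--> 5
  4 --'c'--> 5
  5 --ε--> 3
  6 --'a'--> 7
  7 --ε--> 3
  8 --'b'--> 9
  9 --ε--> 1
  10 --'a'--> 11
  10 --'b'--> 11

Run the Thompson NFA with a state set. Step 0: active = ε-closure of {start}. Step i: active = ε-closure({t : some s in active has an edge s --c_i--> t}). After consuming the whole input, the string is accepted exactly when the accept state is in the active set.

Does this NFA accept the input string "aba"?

initial (ε-close {0}): {0,1,2,4,6,10}
'a' @ 1: {3,5,7,8,11}  [accepting]
'b' @ 2: {1,9,10}
'a' @ 3: {11}  [accepting]
end set {11} — state 11 in

Answer: ACCEPT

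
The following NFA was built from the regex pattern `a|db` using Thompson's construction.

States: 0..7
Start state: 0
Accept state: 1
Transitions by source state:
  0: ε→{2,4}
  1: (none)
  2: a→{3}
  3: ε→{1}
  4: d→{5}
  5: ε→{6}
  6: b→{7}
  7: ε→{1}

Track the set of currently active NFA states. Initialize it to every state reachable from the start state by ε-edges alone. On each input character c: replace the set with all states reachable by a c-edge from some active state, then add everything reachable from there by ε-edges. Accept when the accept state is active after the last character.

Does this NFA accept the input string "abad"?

Answer: REJECT

Derivation:
initial (ε-close {0}): {0,2,4}
'a' @ 1: {1,3}  ✓accept
'b' @ 2: {}  — state set empty
rest 'ad' ignored (set empty)
after full input: {}  (accept=1 not in)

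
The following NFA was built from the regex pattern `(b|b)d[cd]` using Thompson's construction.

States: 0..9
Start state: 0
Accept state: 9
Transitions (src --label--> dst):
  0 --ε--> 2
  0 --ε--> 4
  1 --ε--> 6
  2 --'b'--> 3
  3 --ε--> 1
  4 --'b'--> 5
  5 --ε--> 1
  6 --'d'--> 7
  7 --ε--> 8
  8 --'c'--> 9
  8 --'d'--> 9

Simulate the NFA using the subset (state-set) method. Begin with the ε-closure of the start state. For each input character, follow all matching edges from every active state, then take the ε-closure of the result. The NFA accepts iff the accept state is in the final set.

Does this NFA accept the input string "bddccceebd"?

start: ε-closure({0}) = {0,2,4}
'b' @ 1: {1,3,5,6}
'd' @ 2: {7,8}
'd' @ 3: {9}  [accepting]
'c' @ 4: {}  — dead — no transitions
rest 'cceebd' ignored (set empty)
after full input: {}  (accept=9 not in)

Answer: REJECT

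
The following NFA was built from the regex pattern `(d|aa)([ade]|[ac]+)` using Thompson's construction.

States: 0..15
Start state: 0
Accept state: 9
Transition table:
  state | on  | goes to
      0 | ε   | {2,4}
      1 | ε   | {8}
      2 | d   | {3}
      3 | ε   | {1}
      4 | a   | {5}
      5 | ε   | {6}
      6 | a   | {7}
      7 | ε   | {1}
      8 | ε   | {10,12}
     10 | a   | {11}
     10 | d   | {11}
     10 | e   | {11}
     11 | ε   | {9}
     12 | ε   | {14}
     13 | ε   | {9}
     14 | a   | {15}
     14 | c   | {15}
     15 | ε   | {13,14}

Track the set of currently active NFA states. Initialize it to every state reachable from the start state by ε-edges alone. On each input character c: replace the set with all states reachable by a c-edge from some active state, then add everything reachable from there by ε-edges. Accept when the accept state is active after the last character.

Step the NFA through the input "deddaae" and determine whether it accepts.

Answer: REJECT

Derivation:
initial (ε-close {0}): {0,2,4}
'd' @ 1: {1,3,8,10,12,14}
'e' @ 2: {9,11}  [accepting]
'd' @ 3: {}  — dead — no transitions
rest 'daae' ignored (set empty)
end set {} — state 9 not in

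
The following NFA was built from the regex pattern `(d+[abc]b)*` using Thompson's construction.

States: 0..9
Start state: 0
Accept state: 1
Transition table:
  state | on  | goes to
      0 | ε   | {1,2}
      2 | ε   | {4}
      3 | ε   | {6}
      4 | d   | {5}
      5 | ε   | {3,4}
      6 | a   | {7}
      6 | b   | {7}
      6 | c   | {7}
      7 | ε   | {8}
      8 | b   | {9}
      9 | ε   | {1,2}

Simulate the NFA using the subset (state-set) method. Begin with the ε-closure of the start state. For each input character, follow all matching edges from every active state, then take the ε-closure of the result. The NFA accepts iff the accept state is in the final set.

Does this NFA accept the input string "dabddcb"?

S₀ = ε-closure({0}) = {0,1,2,4}
'd' @ 1: {3,4,5,6}
'a' @ 2: {7,8}
'b' @ 3: {1,2,4,9}  ✓accept
'd' @ 4: {3,4,5,6}
'd' @ 5: {3,4,5,6}
'c' @ 6: {7,8}
'b' @ 7: {1,2,4,9}  ✓accept
end set {1,2,4,9} — state 1 in

Answer: ACCEPT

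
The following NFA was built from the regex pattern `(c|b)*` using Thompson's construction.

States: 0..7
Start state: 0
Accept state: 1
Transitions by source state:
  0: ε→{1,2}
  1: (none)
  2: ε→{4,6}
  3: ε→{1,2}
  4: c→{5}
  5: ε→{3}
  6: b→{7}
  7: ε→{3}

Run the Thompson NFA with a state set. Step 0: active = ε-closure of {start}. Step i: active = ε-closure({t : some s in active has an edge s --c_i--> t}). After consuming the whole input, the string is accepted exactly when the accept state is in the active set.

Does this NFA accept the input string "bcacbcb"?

S₀ = ε-closure({0}) = {0,1,2,4,6}
'b' @ 1: {1,2,3,4,6,7}  [accepting]
'c' @ 2: {1,2,3,4,5,6}  [accepting]
'a' @ 3: {}  — no active states
rest 'cbcb' ignored (set empty)
end set {} — state 1 not in

Answer: REJECT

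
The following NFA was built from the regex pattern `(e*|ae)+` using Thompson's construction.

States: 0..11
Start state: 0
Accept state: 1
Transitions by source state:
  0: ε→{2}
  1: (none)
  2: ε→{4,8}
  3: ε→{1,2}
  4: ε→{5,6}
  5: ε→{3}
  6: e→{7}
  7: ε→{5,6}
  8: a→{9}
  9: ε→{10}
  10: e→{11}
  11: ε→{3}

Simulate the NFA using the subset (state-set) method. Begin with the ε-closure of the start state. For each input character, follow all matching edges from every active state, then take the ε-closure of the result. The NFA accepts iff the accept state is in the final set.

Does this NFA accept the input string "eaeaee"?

Answer: ACCEPT

Steps:
initial (ε-close {0}): {0,1,2,3,4,5,6,8}
'e' @ 1: {1,2,3,4,5,6,7,8}  ✓accept
'a' @ 2: {9,10}
'e' @ 3: {1,2,3,4,5,6,8,11}  ✓accept
'a' @ 4: {9,10}
'e' @ 5: {1,2,3,4,5,6,8,11}  ✓accept
'e' @ 6: {1,2,3,4,5,6,7,8}  ✓accept
final: {1,2,3,4,5,6,7,8}; accept 1 in set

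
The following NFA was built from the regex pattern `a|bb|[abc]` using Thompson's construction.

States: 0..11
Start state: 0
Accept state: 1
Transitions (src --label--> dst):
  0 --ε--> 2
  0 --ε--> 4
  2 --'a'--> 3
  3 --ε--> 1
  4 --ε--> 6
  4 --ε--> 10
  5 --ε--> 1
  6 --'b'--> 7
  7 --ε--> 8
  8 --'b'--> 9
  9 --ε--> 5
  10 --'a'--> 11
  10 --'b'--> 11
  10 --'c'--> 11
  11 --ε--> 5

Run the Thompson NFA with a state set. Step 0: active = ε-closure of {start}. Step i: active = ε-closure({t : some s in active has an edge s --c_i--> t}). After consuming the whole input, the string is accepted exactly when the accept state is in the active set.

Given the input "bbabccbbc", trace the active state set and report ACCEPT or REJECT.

Answer: REJECT

Steps:
start: ε-closure({0}) = {0,2,4,6,10}
'b' @ 1: {1,5,7,8,11}  (accept∈set)
'b' @ 2: {1,5,9}  (accept∈set)
'a' @ 3: {}  — state set empty
rest 'bccbbc' ignored (set empty)
after full input: {}  (accept=1 not in)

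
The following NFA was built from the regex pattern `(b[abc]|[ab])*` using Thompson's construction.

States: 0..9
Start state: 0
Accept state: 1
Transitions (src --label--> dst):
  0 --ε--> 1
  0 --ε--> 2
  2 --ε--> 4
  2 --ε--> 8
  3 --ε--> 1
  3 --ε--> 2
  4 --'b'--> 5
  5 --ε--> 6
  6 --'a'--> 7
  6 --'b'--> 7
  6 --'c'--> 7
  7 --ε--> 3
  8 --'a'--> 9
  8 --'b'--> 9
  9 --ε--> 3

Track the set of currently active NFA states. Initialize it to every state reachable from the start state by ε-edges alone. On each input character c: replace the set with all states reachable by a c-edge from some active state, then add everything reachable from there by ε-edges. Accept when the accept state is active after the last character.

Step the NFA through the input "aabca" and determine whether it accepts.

Answer: ACCEPT

Derivation:
initial (ε-close {0}): {0,1,2,4,8}
'a' @ 1: {1,2,3,4,8,9}  ✓accept
'a' @ 2: {1,2,3,4,8,9}  ✓accept
'b' @ 3: {1,2,3,4,5,6,8,9}  ✓accept
'c' @ 4: {1,2,3,4,7,8}  ✓accept
'a' @ 5: {1,2,3,4,8,9}  ✓accept
after full input: {1,2,3,4,8,9}  (accept=1 in)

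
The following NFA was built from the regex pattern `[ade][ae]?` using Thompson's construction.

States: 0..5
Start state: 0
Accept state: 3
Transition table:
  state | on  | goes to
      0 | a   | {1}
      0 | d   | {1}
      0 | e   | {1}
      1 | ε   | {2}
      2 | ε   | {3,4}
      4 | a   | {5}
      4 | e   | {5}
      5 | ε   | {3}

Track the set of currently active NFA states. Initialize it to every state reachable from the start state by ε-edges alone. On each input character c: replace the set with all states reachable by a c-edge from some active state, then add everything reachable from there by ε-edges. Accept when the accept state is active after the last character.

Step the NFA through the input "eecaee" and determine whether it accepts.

Answer: REJECT

Trace:
S₀ = ε-closure({0}) = {0}
'e' @ 1: {1,2,3,4}  ✓accept
'e' @ 2: {3,5}  ✓accept
'c' @ 3: {}  — state set empty
rest 'aee' ignored (set empty)
after full input: {}  (accept=3 not in)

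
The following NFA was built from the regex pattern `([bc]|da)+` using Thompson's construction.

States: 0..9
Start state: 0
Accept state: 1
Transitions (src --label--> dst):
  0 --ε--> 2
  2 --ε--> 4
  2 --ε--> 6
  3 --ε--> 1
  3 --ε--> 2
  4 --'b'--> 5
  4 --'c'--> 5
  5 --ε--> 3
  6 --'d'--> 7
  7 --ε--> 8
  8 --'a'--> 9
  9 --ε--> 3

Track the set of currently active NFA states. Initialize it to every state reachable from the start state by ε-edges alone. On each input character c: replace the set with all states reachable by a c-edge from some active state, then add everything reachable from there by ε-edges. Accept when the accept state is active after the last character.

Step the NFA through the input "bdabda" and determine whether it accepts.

initial (ε-close {0}): {0,2,4,6}
'b' @ 1: {1,2,3,4,5,6}  (accept∈set)
'd' @ 2: {7,8}
'a' @ 3: {1,2,3,4,6,9}  (accept∈set)
'b' @ 4: {1,2,3,4,5,6}  (accept∈set)
'd' @ 5: {7,8}
'a' @ 6: {1,2,3,4,6,9}  (accept∈set)
final: {1,2,3,4,6,9}; accept 1 in set

Answer: ACCEPT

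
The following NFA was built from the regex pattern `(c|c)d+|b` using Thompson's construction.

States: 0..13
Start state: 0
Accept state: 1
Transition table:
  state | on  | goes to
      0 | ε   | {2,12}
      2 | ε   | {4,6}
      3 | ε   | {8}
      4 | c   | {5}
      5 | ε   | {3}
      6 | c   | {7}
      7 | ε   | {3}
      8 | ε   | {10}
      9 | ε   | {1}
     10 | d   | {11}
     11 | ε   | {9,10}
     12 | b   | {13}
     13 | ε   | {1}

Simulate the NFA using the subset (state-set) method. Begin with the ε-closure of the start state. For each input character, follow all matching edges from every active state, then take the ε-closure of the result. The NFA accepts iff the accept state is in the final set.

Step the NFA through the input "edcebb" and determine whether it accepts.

initial (ε-close {0}): {0,2,4,6,12}
'e' @ 1: {}  — state set empty
rest 'dcebb' ignored (set empty)
after full input: {}  (accept=1 not in)

Answer: REJECT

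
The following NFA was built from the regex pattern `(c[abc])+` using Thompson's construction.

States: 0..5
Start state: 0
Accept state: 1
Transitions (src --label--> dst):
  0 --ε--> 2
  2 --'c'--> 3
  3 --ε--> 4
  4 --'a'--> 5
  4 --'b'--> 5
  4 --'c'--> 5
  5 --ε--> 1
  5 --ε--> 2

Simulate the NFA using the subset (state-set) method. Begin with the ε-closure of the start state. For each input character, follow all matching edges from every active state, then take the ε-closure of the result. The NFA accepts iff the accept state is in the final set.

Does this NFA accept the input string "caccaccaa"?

Answer: REJECT

Steps:
S₀ = ε-closure({0}) = {0,2}
'c' @ 1: {3,4}
'a' @ 2: {1,2,5}  (accept∈set)
'c' @ 3: {3,4}
'c' @ 4: {1,2,5}  (accept∈set)
'a' @ 5: {}  — dead — no transitions
rest 'ccaa' ignored (set empty)
after full input: {}  (accept=1 not in)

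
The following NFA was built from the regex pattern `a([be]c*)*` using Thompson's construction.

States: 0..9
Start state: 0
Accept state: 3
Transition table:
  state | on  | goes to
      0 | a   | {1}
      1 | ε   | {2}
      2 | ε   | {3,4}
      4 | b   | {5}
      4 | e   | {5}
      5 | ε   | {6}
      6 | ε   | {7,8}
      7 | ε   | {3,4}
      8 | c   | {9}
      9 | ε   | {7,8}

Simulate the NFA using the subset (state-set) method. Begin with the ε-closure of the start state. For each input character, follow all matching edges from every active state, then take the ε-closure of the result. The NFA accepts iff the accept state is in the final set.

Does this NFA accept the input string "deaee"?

start: ε-closure({0}) = {0}
'd' @ 1: {}  — no active states
rest 'eaee' ignored (set empty)
end set {} — state 3 not in

Answer: REJECT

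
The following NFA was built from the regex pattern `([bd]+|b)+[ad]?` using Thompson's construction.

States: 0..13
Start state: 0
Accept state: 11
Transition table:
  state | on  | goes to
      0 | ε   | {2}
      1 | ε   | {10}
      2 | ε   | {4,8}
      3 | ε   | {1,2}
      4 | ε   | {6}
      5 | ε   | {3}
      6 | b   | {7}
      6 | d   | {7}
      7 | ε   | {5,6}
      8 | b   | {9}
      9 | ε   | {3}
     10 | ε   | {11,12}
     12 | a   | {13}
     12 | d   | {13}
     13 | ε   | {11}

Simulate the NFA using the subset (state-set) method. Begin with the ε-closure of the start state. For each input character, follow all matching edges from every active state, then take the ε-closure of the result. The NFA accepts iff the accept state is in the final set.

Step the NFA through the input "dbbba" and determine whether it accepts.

start: ε-closure({0}) = {0,2,4,6,8}
'd' @ 1: {1,2,3,4,5,6,7,8,10,11,12}  (accept∈set)
'b' @ 2: {1,2,3,4,5,6,7,8,9,10,11,12}  (accept∈set)
'b' @ 3: {1,2,3,4,5,6,7,8,9,10,11,12}  (accept∈set)
'b' @ 4: {1,2,3,4,5,6,7,8,9,10,11,12}  (accept∈set)
'a' @ 5: {11,13}  (accept∈set)
end set {11,13} — state 11 in

Answer: ACCEPT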